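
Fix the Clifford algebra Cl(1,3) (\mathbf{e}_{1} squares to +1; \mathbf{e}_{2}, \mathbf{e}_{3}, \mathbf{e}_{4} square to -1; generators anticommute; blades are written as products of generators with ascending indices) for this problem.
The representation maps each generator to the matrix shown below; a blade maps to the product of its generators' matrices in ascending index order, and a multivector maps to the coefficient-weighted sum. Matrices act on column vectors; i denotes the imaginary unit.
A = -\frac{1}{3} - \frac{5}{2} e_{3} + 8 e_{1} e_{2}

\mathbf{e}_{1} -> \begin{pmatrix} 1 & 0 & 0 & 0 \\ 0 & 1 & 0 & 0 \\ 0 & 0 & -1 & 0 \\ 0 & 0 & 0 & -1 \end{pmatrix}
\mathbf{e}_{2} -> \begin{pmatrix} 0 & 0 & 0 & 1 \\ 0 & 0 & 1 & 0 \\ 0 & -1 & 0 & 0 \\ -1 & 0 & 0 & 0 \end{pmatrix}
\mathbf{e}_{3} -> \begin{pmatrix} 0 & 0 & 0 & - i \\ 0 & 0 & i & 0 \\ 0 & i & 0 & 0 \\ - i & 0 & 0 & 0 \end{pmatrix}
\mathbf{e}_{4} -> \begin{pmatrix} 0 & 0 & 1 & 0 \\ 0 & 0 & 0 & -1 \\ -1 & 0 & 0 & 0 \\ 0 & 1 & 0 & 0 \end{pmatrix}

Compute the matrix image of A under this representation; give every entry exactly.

Bivector images (products of the table entries): rho(e_{1} e_{2}) = rho(\mathbf{e}_{1})rho(\mathbf{e}_{2}) = \begin{pmatrix} 0 & 0 & 0 & 1 \\ 0 & 0 & 1 & 0 \\ 0 & 1 & 0 & 0 \\ 1 & 0 & 0 & 0 \end{pmatrix}.
M = (-\frac{1}{3})*1 + (-\frac{5}{2})*rho(e_{3}) + (8)*rho(e_{1} e_{2}), summed entrywise (1 is the identity matrix):
Answer: \begin{pmatrix} - \frac{1}{3} & 0 & 0 & 8 + \frac{5 i}{2} \\ 0 & - \frac{1}{3} & 8 - \frac{5 i}{2} & 0 \\ 0 & 8 - \frac{5 i}{2} & - \frac{1}{3} & 0 \\ 8 + \frac{5 i}{2} & 0 & 0 & - \frac{1}{3} \end{pmatrix}


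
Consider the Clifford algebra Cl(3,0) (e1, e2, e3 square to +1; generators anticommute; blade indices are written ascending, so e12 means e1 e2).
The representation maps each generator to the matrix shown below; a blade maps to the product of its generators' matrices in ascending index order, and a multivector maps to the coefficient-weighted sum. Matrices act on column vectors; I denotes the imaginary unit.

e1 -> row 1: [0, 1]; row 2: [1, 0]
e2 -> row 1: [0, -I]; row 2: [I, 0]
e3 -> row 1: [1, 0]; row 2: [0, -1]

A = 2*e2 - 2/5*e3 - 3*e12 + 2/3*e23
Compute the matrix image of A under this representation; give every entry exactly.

Bivector images (products of the table entries): rho(e12) = rho(e1)rho(e2) = row 1: [I, 0]; row 2: [0, -I]; rho(e23) = rho(e2)rho(e3) = row 1: [0, I]; row 2: [I, 0].
M = (2)*rho(e2) + (-2/5)*rho(e3) + (-3)*rho(e12) + (2/3)*rho(e23), summed entrywise:
Answer: row 1: [-2/5 - 3*I, -4*I/3]; row 2: [8*I/3, 2/5 + 3*I]


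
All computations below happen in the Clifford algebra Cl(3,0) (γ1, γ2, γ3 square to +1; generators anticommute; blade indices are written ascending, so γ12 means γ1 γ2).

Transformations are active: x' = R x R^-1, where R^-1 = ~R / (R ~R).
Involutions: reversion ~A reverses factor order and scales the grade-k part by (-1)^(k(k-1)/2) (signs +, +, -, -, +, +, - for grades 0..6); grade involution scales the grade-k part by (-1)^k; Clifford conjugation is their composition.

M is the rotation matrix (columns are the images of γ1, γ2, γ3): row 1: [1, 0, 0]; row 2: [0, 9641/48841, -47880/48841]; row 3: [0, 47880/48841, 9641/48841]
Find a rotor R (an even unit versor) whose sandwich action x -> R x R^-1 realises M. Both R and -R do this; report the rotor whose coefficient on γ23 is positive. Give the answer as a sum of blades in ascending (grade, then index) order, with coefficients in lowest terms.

Method: write R = a + b12*γ12 + b13*γ13 + b23*γ23 with a^2 + b12^2 + b13^2 + b23^2 = 1 (so R^-1 = ~R). Expanding the columns R e_j ~R gives tr M = 4a^2 - 1 and, from the antisymmetric part, M21 - M12 = -4a*b12, M13 - M31 = 4a*b13, M32 - M23 = -4a*b23.
Here tr M = 68123/48841, so a^2 = (1 + tr M)/4 = 29241/48841 and a = ±171/221. Taking a = 171/221: M21 - M12 = 0, M13 - M31 = 0, M32 - M23 = 95760/48841, giving b12 = 0, b13 = 0, b23 = -140/221, i.e. R = 171/221 - 140/221*γ23.
Its γ23 coefficient is negative, so report the other preimage -R.
Answer: -171/221 + 140/221*γ23. Why the constraint matters: R and -R act identically through the sandwich — M has trace 68123/48841 either way — so only the sign condition on γ23 picks one of the two preimages.


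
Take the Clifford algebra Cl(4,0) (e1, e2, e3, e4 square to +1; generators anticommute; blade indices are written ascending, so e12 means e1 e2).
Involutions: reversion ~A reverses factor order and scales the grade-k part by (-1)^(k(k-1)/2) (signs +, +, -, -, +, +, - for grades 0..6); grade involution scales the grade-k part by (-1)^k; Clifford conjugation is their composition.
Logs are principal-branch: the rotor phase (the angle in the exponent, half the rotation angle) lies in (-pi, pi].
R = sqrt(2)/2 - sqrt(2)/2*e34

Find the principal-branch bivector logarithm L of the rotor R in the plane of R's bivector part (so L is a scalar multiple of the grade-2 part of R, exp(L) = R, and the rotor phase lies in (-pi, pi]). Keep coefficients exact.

The scalar part of R is sqrt(2)/2, and that scalar determines the rotor phase on the principal branch; recovering the unit plane as bivector-part over sine of the phase gives L = phase * plane.
Concretely: cos(phase) = sqrt(2)/2 gives phase = ±pi/4, and since phase/sin(phase) is even the sign is immaterial: L = (phase/sin(phase)) * <R>_2 = (sqrt(2)*pi/4) * <R>_2.
Answer: -pi/4*e34


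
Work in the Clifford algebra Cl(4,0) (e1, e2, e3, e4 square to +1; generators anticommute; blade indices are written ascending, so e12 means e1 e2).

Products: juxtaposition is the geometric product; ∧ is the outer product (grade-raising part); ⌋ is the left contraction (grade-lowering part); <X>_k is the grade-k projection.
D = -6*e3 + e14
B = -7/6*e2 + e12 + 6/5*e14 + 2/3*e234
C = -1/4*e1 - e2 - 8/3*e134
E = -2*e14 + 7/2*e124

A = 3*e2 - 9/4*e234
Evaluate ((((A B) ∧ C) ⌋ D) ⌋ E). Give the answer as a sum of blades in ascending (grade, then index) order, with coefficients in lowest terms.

step 1: -2 - 3*e1 + 37/8*e34 + 27/10*e123 - 18/5*e124 + 9/4*e134
step 2: 1/2*e1 + 2*e2 + 3*e12 + 401/96*e134 - 37/8*e234 - 9/4*e1234
step 3: 1/2*e4
step 4: e1 + 7/4*e12
Answer: e1 + 7/4*e12


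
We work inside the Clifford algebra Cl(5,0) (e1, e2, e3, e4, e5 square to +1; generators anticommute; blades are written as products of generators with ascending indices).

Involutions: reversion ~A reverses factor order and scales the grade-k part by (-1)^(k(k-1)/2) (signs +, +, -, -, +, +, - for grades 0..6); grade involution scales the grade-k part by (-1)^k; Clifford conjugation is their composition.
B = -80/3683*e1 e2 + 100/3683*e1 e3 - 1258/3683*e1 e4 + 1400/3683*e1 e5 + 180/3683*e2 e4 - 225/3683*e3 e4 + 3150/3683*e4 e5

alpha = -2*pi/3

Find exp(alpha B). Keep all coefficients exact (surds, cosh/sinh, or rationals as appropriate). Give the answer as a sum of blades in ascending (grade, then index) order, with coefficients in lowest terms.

B^2 term by term: the squares give (-80/3683)^2*(e1 e2)^2 + (100/3683)^2*(e1 e3)^2 + (-1258/3683)^2*(e1 e4)^2 + (1400/3683)^2*(e1 e5)^2 + (180/3683)^2*(e2 e4)^2 + (-225/3683)^2*(e3 e4)^2 + (3150/3683)^2*(e4 e5)^2 = 6400/13564489*(-1) + 10000/13564489*(-1) + 1582564/13564489*(-1) + 1960000/13564489*(-1) + 32400/13564489*(-1) + 50625/13564489*(-1) + 9922500/13564489*(-1) = -1 (each basis 2-blade squares to minus the product of its generators' squares); cross terms between blades sharing an index anticommute and cancel; the commuting (index-disjoint) pairs give grade-4 terms 2*c*c'*(blade product), which cancel blade by blade — e1 e2 e3 e4: 36000/13564489 - 36000/13564489 = 0; e1 e2 e4 e5: -504000/13564489 + 504000/13564489 = 0; e1 e3 e4 e5: 630000/13564489 - 630000/13564489 = 0 — confirming B is simple. So B^2 = -1.
B^2 = -1 — the series telescopes trigonometrically here: l = 1, alpha*l = -2*pi/3, so exp(alpha B) = cos(-2*pi/3) + (sin(-2*pi/3)/1)*B = -1/2 + (-sqrt(3)/2)*B.
Answer: -1/2 + 40*sqrt(3)/3683*e1 e2 - 50*sqrt(3)/3683*e1 e3 + 629*sqrt(3)/3683*e1 e4 - 700*sqrt(3)/3683*e1 e5 - 90*sqrt(3)/3683*e2 e4 + 225*sqrt(3)/7366*e3 e4 - 1575*sqrt(3)/3683*e4 e5


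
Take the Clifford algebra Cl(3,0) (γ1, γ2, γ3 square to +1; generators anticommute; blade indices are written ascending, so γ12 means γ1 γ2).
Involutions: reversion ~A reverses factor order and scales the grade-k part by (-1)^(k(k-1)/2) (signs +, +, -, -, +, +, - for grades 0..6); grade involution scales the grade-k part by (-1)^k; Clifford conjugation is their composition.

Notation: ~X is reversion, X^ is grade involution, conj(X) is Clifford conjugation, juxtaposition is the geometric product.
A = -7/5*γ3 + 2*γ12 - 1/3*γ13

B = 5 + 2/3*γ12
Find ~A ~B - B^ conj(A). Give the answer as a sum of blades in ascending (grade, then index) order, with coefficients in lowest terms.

first term: -4/3 - 7*γ3 - 10*γ12 + 5/3*γ13 - 2/9*γ23 + 14/15*γ123
second term: 4/3 + 7*γ3 - 10*γ12 + 5/3*γ13 - 2/9*γ23 + 14/15*γ123
Answer: -8/3 - 14*γ3


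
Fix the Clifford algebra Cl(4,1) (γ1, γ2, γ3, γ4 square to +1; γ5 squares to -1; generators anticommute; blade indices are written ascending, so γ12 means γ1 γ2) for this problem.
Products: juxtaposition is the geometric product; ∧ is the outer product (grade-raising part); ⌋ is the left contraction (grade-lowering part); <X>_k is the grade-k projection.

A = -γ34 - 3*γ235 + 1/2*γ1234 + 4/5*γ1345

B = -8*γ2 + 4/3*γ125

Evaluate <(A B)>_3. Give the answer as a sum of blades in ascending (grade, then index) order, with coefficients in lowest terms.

step 1: -4*γ13 + 24*γ35 - 4*γ134 + 104/15*γ234 - 2/3*γ345 + 76/15*γ12345
step 2: -4*γ134 + 104/15*γ234 - 2/3*γ345
Answer: -4*γ134 + 104/15*γ234 - 2/3*γ345


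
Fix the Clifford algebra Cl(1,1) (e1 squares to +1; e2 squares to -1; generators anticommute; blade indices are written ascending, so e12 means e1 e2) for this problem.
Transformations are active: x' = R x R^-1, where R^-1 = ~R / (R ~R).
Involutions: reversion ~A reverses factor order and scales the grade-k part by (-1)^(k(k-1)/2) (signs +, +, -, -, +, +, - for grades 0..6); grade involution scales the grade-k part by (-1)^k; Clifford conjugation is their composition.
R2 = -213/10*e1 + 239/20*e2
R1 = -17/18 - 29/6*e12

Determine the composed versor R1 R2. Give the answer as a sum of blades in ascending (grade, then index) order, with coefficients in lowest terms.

Distribute over the terms of R1 (each basis-blade product reordered to ascending indices, repeated generators contracted through their squares):
(-17/18) R2 = 1207/60*e1 - 4063/360*e2
(-29/6*e12) R2 = 6931/120*e1 - 2059/20*e2
Summing the partial products and collecting blades:
Answer: 623/8*e1 - 8225/72*e2


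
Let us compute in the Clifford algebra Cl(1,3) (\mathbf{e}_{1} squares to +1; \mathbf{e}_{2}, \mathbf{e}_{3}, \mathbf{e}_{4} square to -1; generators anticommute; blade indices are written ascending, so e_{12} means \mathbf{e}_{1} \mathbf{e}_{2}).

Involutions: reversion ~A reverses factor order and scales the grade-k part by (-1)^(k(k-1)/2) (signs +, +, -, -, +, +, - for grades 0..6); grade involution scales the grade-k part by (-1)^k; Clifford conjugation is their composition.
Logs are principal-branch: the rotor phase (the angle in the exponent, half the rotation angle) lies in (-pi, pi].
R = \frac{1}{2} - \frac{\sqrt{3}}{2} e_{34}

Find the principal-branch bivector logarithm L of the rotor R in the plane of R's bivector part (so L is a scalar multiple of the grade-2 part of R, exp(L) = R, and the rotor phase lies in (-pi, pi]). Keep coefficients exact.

The scalar part of R is \frac{1}{2}, so the principal-branch rotor phase is pinned; divide the bivector part by its sine to get the unit plane — L is the phase times that plane.
Concretely: cos(phase) = \frac{1}{2} gives phase = ±\frac{\pi}{3}, and since phase/sin(phase) is even the sign is immaterial: L = (phase/sin(phase)) * <R>_2 = (\frac{2 \sqrt{3} \pi}{9}) * <R>_2.
Answer: - \frac{\pi}{3} e_{34}


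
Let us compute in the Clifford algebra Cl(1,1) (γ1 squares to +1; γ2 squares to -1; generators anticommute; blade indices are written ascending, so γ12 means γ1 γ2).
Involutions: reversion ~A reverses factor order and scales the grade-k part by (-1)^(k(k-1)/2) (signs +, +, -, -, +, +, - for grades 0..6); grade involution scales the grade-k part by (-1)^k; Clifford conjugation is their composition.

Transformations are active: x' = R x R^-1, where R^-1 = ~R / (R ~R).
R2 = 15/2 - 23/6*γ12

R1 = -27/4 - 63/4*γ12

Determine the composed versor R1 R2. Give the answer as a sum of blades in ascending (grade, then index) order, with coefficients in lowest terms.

Distribute over the terms of R1 (each basis-blade product reordered to ascending indices, repeated generators contracted through their squares):
(-27/4) R2 = -405/8 + 207/8*γ12
(-63/4*γ12) R2 = 483/8 - 945/8*γ12
Summing the partial products and collecting blades:
Answer: 39/4 - 369/4*γ12


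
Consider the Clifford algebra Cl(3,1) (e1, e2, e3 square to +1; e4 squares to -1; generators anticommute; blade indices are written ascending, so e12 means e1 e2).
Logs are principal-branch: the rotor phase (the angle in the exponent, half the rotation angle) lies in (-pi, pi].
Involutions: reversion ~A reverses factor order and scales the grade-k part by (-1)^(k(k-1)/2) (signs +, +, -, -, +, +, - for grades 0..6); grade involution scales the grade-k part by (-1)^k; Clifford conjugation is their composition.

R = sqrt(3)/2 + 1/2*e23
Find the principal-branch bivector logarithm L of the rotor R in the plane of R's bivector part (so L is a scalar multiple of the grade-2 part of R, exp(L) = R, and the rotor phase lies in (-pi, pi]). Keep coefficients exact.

The scalar part of R is sqrt(3)/2, so the principal-branch rotor phase is pinned; divide the bivector part by its sine to get the unit plane — L is the phase times that plane.
Concretely: cos(phase) = sqrt(3)/2 gives phase = ±pi/6, and since phase/sin(phase) is even the sign is immaterial: L = (phase/sin(phase)) * <R>_2 = (pi/3) * <R>_2.
Answer: pi/6*e23


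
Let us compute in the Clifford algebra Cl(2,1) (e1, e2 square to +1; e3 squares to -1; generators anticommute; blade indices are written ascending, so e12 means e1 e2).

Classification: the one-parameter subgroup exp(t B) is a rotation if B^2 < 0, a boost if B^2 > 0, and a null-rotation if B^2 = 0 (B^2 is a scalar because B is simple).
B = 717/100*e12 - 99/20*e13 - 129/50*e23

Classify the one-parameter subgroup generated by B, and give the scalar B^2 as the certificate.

B^2 term by term: the squares give (717/100)^2*(e12)^2 + (-99/20)^2*(e13)^2 + (-129/50)^2*(e23)^2 = 514089/10000*(-1) + 9801/400*(+1) + 16641/2500*(+1) = -81/4 (each basis 2-blade squares to minus the product of its generators' squares); cross terms between blades sharing an index anticommute and cancel. So B^2 = -81/4.
Answer: rotation, certificate B^2 = -81/4. Certificate logic: -81/4 is a conjugation-invariant scalar, so its sign fixes rotation versus boost versus null-rotation outright.


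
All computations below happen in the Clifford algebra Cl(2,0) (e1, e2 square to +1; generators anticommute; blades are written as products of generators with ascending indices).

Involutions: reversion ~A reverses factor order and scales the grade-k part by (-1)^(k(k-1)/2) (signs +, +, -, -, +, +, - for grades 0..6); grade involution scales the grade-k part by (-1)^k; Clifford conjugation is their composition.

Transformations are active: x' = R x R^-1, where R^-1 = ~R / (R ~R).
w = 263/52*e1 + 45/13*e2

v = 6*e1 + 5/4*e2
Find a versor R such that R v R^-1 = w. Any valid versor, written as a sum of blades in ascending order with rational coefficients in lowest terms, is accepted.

The midline construction: v and w both square to 601/16, so reflecting in their sum 575/52*e1 + 245/52*e2 exchanges them.
Answer: 575/52*e1 + 245/52*e2


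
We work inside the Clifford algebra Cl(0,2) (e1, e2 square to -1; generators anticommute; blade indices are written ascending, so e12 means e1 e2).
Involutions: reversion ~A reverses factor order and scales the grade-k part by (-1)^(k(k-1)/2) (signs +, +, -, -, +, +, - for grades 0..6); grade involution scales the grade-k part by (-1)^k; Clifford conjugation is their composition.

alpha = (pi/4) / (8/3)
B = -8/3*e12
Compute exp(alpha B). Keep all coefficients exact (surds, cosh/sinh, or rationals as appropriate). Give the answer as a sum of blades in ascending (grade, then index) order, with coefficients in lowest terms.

B^2 = (-8/3)^2*(e12)^2 = 64/9*(-1) = -64/9 (a basis 2-blade squares to minus the product of its generators' squares).
B^2 = -64/9 — circular case — the even/odd split gives cos and sin: l = 8/3, alpha*l = pi/4, so exp(alpha B) = cos(pi/4) + (sin(pi/4)/(8/3))*B = sqrt(2)/2 + (3*sqrt(2)/16)*B.
Answer: sqrt(2)/2 - sqrt(2)/2*e12


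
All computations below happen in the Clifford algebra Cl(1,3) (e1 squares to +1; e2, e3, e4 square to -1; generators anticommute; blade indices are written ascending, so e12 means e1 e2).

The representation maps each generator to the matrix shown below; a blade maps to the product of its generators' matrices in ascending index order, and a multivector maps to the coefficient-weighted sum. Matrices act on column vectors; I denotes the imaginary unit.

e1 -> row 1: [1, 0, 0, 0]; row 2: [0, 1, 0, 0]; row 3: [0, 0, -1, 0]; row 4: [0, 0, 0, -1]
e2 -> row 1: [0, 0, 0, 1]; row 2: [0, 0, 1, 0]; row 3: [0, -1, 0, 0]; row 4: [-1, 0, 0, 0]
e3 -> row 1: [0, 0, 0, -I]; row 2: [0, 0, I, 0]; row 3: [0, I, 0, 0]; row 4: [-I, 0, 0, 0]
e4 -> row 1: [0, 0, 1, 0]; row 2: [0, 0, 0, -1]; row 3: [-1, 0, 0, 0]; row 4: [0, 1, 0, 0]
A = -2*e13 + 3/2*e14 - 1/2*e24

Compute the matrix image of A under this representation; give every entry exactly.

Bivector images (products of the table entries): rho(e13) = rho(e1)rho(e3) = row 1: [0, 0, 0, -I]; row 2: [0, 0, I, 0]; row 3: [0, -I, 0, 0]; row 4: [I, 0, 0, 0]; rho(e14) = rho(e1)rho(e4) = row 1: [0, 0, 1, 0]; row 2: [0, 0, 0, -1]; row 3: [1, 0, 0, 0]; row 4: [0, -1, 0, 0]; rho(e24) = rho(e2)rho(e4) = row 1: [0, 1, 0, 0]; row 2: [-1, 0, 0, 0]; row 3: [0, 0, 0, 1]; row 4: [0, 0, -1, 0].
M = (-2)*rho(e13) + (3/2)*rho(e14) + (-1/2)*rho(e24), summed entrywise:
Answer: row 1: [0, -1/2, 3/2, 2*I]; row 2: [1/2, 0, -2*I, -3/2]; row 3: [3/2, 2*I, 0, -1/2]; row 4: [-2*I, -3/2, 1/2, 0]


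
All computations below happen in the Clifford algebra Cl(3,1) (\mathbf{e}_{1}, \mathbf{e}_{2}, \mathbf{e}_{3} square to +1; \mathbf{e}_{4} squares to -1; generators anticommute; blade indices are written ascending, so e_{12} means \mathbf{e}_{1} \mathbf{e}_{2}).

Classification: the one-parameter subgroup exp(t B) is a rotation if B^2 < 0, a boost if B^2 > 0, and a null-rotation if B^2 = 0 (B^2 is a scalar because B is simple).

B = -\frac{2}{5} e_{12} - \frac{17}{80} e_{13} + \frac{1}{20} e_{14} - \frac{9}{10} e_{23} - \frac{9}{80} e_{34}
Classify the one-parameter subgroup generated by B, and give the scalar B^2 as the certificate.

B^2 term by term: the squares give (-\frac{2}{5})^2*(e_{12})^2 + (-\frac{17}{80})^2*(e_{13})^2 + (\frac{1}{20})^2*(e_{14})^2 + (-\frac{9}{10})^2*(e_{23})^2 + (-\frac{9}{80})^2*(e_{34})^2 = \frac{4}{25}*(-1) + \frac{289}{6400}*(-1) + \frac{1}{400}*(+1) + \frac{81}{100}*(-1) + \frac{81}{6400}*(+1) = -1 (each basis 2-blade squares to minus the product of its generators' squares); cross terms between blades sharing an index anticommute and cancel; the commuting (index-disjoint) pairs give grade-4 terms 2*c*c'*(blade product), which cancel blade by blade — e_{1234}: \frac{9}{100} - \frac{9}{100} = 0 — confirming B is simple. So B^2 = -1.
Answer: rotation, certificate B^2 = -1. Why this suffices: the scalar -1 survives any versor conjugation, so its sign alone determines the class however B is presented.


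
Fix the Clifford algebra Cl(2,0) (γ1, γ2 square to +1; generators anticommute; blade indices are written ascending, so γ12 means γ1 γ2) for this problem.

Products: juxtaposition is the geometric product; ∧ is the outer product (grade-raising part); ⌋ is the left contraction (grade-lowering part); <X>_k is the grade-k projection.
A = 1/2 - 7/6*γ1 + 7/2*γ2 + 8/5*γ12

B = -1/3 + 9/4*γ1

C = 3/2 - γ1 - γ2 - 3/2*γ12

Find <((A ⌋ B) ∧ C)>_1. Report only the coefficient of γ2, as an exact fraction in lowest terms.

step 1: -67/24 + 9/8*γ1
step 2: -67/16 + 215/48*γ1 + 67/24*γ2 + 49/16*γ12
step 3: 215/48*γ1 + 67/24*γ2
Answer: 67/24


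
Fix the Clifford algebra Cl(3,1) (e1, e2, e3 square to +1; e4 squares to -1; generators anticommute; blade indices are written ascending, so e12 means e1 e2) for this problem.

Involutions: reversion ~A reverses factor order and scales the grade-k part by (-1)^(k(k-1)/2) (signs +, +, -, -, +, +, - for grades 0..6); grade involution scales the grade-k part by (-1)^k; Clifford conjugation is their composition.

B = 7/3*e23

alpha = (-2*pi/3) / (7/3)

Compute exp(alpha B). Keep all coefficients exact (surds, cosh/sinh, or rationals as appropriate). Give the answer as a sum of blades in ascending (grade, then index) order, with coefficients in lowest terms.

B^2 = (7/3)^2*(e23)^2 = 49/9*(-1) = -49/9 (a basis 2-blade squares to minus the product of its generators' squares).
B^2 = -49/9 — B^2 < 0, so the exponential closes trigonometrically: l = 7/3, alpha*l = -2*pi/3, so exp(alpha B) = cos(-2*pi/3) + (sin(-2*pi/3)/(7/3))*B = -1/2 + (-3*sqrt(3)/14)*B.
Answer: -1/2 - sqrt(3)/2*e23


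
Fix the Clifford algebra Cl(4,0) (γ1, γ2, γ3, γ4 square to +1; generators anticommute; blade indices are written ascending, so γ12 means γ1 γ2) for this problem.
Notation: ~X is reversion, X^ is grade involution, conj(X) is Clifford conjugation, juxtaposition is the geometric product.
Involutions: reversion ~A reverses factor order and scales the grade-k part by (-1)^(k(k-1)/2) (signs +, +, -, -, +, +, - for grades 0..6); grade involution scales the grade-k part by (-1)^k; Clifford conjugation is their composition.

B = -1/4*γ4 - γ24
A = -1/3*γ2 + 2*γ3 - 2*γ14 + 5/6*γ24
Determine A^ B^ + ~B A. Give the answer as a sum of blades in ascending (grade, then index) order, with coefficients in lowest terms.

first term: 5/6 - 1/2*γ1 + 5/24*γ2 - 1/3*γ4 - 2*γ12 + 1/12*γ24 - 1/2*γ34 - 2*γ234
second term: -5/6 - 1/2*γ1 + 5/24*γ2 + 1/3*γ4 - 2*γ12 - 1/12*γ24 + 1/2*γ34 - 2*γ234
Answer: -γ1 + 5/12*γ2 - 4*γ12 - 4*γ234


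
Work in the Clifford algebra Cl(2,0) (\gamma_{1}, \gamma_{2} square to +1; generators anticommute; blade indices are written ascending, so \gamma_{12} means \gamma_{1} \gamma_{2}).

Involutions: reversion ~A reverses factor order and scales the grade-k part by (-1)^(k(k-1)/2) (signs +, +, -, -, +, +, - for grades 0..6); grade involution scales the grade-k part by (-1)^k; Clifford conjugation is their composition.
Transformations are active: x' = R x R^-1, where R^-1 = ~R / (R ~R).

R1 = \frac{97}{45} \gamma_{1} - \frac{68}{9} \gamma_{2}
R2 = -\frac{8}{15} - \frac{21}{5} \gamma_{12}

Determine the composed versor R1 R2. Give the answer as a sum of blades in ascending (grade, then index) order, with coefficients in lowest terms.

Distribute over the terms of R1 (each basis-blade product reordered to ascending indices, repeated generators contracted through their squares):
(\frac{97}{45} \gamma_{1}) R2 = -\frac{776}{675} \gamma_{1} - \frac{679}{75} \gamma_{2}
(-\frac{68}{9} \gamma_{2}) R2 = -\frac{476}{15} \gamma_{1} + \frac{544}{135} \gamma_{2}
Summing the partial products and collecting blades:
Answer: -\frac{22196}{675} \gamma_{1} - \frac{3391}{675} \gamma_{2}


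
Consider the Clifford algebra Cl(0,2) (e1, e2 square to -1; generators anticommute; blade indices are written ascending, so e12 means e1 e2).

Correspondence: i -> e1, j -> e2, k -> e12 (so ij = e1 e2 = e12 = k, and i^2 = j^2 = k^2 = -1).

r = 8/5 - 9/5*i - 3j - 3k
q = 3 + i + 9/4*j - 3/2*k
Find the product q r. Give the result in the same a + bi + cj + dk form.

In blades: q = 3 + e1 + 9/4*e2 - 3/2*e12, r = 8/5 - 9/5*e1 - 3*e2 - 3*e12.
Distribute q over r term by term (generator squares from the signature, products reordered to ascending indices): (3)*r = 24/5 - 27/5*e1 - 9*e2 - 9*e12; (e1)*r = 9/5 + 8/5*e1 + 3*e2 - 3*e12; (9/4*e2)*r = 27/4 - 27/4*e1 + 18/5*e2 + 81/20*e12; (-3/2*e12)*r = -9/2 - 9/2*e1 + 27/10*e2 - 12/5*e12.
Sum: 177/20 - 301/20*e1 + 3/10*e2 - 207/20*e12; translating back through the correspondence:
Answer: 177/20 - 301/20*i + 3/10*j - 207/20*k


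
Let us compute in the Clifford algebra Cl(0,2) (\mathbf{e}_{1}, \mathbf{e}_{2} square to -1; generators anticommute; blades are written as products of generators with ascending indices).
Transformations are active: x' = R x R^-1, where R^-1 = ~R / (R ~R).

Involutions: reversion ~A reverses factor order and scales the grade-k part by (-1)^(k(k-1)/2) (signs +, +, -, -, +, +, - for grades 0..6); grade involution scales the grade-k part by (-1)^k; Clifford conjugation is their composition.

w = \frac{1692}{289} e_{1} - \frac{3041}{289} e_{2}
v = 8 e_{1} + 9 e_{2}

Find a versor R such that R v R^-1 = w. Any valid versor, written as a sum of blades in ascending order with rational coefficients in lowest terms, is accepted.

The midline construction: v and w both square to -145, so reflecting in their sum \frac{4004}{289} e_{1} - \frac{440}{289} e_{2} exchanges them.
Answer: \frac{4004}{289} e_{1} - \frac{440}{289} e_{2}


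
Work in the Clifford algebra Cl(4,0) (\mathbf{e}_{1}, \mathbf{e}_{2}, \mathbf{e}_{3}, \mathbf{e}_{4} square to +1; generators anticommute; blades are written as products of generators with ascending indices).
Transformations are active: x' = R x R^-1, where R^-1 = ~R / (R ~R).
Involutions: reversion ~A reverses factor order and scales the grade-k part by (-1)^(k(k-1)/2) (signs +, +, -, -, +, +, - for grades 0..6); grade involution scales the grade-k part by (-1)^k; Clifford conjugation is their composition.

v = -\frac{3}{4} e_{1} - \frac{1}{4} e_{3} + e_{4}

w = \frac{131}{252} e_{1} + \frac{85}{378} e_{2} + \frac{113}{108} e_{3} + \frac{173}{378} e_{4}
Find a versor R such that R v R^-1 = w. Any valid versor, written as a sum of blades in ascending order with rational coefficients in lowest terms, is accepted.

Reasoning: v^2 = w^2 = \frac{13}{8} since conjugation preserves the quadratic form; R = v + w = -\frac{29}{126} e_{1} + \frac{85}{378} e_{2} + \frac{43}{54} e_{3} + \frac{551}{378} e_{4} is then valid when invertible, keeping its own part and reversing (v - w)/2.
Answer: -\frac{29}{126} e_{1} + \frac{85}{378} e_{2} + \frac{43}{54} e_{3} + \frac{551}{378} e_{4}


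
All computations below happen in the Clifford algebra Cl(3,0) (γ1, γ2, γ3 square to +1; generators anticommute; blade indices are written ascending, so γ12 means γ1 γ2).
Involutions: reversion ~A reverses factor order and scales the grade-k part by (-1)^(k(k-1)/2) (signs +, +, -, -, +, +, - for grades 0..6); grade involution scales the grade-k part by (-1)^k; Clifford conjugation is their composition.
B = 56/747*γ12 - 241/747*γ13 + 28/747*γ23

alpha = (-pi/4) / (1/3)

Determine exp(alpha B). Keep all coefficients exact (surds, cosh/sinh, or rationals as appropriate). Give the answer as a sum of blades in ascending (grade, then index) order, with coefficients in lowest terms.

B^2 term by term: the squares give (56/747)^2*(γ12)^2 + (-241/747)^2*(γ13)^2 + (28/747)^2*(γ23)^2 = 3136/558009*(-1) + 58081/558009*(-1) + 784/558009*(-1) = -1/9 (each basis 2-blade squares to minus the product of its generators' squares); cross terms between blades sharing an index anticommute and cancel. So B^2 = -1/9.
B^2 = -1/9 — a negative square means the series sums to a rotation: l = 1/3, alpha*l = -pi/4, so exp(alpha B) = cos(-pi/4) + (sin(-pi/4)/(1/3))*B = sqrt(2)/2 + (-3*sqrt(2)/2)*B.
Answer: sqrt(2)/2 - 28*sqrt(2)/249*γ12 + 241*sqrt(2)/498*γ13 - 14*sqrt(2)/249*γ23


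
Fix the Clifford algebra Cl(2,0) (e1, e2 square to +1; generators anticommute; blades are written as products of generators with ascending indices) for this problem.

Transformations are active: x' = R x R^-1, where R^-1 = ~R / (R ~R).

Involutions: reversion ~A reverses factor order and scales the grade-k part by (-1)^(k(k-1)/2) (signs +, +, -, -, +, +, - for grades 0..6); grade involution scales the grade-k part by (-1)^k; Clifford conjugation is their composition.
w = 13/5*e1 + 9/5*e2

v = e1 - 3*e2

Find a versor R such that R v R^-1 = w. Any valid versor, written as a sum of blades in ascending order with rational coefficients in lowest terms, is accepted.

Construction: equal norms (both 10) license R = v + w = 18/5*e1 - 6/5*e2 — nothing changes along that direction, while (v - w)/2 changes sign, so v maps onto w.
Answer: 18/5*e1 - 6/5*e2


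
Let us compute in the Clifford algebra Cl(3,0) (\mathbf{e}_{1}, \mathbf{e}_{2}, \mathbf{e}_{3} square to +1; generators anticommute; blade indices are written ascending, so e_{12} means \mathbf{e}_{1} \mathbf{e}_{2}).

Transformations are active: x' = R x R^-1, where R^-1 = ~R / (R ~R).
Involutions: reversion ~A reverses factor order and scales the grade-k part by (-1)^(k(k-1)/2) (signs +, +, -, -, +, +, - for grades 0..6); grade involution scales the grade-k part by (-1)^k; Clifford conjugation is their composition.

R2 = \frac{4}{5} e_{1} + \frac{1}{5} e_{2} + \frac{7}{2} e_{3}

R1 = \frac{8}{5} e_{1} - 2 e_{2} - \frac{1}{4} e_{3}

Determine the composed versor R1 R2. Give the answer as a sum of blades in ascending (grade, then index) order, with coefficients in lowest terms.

Distribute over the terms of R1 (each basis-blade product reordered to ascending indices, repeated generators contracted through their squares):
(\frac{8}{5} e_{1}) R2 = \frac{32}{25} + \frac{8}{25} e_{12} + \frac{28}{5} e_{13}
(-2 e_{2}) R2 = -\frac{2}{5} + \frac{8}{5} e_{12} - 7 e_{23}
(-\frac{1}{4} e_{3}) R2 = -\frac{7}{8} + \frac{1}{5} e_{13} + \frac{1}{20} e_{23}
Summing the partial products and collecting blades:
Answer: \frac{1}{200} + \frac{48}{25} e_{12} + \frac{29}{5} e_{13} - \frac{139}{20} e_{23}


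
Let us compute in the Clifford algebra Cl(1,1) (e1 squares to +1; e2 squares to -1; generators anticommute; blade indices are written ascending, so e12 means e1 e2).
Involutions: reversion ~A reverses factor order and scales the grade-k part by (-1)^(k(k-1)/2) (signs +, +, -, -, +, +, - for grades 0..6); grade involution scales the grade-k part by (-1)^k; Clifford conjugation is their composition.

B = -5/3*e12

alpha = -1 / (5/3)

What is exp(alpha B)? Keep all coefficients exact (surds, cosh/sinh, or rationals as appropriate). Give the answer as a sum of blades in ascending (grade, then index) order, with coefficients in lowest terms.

B^2 = (-5/3)^2*(e12)^2 = 25/9*(+1) = 25/9 (a basis 2-blade squares to minus the product of its generators' squares).
B^2 = 25/9 — the series telescopes hyperbolically here: l = 5/3, alpha*l = -1, so exp(alpha B) = cosh(-1) + (sinh(-1)/(5/3))*B = cosh(1) + (-3*sinh(1)/5)*B.
Answer: cosh(1) + sinh(1)*e12


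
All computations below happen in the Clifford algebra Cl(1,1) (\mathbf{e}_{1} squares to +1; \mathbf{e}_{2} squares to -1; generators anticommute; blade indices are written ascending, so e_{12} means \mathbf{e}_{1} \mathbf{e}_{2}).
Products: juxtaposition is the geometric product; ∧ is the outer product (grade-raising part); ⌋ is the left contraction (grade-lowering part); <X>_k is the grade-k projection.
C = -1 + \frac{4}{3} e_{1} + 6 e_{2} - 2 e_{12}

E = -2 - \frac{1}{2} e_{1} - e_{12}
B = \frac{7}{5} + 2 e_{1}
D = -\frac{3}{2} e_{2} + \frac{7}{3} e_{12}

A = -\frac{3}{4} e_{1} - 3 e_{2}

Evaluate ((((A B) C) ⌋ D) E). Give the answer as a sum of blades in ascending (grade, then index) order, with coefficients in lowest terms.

step 1: -\frac{3}{2} - \frac{21}{20} e_{1} - \frac{21}{5} e_{2} + 6 e_{12}
step 2: \frac{133}{10} - \frac{571}{20} e_{1} - \frac{107}{10} e_{2} - \frac{37}{10} e_{12}
step 3: -\frac{1481}{60} - \frac{749}{30} e_{1} - \frac{2597}{30} e_{2} + \frac{931}{30} e_{12}
step 4: \frac{1849}{60} + \frac{17861}{120} e_{1} + \frac{12817}{60} e_{2} - \frac{242}{3} e_{12}
Answer: \frac{1849}{60} + \frac{17861}{120} e_{1} + \frac{12817}{60} e_{2} - \frac{242}{3} e_{12}


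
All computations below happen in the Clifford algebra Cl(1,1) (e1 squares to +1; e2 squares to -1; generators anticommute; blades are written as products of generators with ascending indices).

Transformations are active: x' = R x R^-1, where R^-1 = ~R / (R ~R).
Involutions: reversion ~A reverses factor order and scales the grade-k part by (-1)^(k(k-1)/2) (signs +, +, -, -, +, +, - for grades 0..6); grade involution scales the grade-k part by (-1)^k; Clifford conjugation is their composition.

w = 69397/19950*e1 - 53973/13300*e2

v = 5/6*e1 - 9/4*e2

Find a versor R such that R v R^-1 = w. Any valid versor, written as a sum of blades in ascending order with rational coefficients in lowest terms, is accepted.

Sketch: the shared square -629/144 makes R = v + w = 14337/3325*e1 - 41949/6650*e2 the natural versor; its sandwich fixes that direction, negates (v - w)/2, and sends v to w.
Answer: 14337/3325*e1 - 41949/6650*e2


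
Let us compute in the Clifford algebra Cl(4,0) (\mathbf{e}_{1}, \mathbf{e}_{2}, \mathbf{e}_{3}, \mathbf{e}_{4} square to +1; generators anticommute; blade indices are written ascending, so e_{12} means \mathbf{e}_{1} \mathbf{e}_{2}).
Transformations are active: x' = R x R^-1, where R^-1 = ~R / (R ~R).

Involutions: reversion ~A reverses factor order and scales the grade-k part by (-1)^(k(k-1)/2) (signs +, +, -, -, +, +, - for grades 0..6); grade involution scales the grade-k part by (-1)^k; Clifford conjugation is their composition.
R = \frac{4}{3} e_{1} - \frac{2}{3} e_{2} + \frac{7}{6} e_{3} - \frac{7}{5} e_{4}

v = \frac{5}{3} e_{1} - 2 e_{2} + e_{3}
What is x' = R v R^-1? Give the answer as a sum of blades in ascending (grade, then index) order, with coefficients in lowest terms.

~R = \frac{4}{3} e_{1} - \frac{2}{3} e_{2} + \frac{7}{6} e_{3} - \frac{7}{5} e_{4}, and R ~R = \frac{1663}{300}, so R^-1 = ~R / (\frac{1663}{300}).
R v = \frac{85}{18} - \frac{14}{9} e_{12} - \frac{11}{18} e_{13} + \frac{7}{3} e_{14} + \frac{5}{3} e_{23} - \frac{14}{5} e_{24} + \frac{7}{5} e_{34}
Answer: \frac{9055}{14967} e_{1} + \frac{12934}{14967} e_{2} + \frac{14783}{14967} e_{3} - \frac{11900}{4989} e_{4}


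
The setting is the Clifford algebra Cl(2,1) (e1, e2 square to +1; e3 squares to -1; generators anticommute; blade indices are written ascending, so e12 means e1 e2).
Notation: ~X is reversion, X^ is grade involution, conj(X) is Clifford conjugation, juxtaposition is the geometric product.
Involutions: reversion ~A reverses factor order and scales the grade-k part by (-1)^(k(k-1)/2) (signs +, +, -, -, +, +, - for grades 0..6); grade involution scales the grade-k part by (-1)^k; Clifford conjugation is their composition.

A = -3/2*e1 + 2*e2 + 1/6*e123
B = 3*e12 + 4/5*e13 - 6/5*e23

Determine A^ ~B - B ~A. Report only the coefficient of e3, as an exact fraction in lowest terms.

first term: -31/5*e1 - 139/30*e2 - 41/10*e3 + 1/5*e123
second term: 31/5*e1 + 139/30*e2 + 41/10*e3 + 1/5*e123
Answer: -41/5


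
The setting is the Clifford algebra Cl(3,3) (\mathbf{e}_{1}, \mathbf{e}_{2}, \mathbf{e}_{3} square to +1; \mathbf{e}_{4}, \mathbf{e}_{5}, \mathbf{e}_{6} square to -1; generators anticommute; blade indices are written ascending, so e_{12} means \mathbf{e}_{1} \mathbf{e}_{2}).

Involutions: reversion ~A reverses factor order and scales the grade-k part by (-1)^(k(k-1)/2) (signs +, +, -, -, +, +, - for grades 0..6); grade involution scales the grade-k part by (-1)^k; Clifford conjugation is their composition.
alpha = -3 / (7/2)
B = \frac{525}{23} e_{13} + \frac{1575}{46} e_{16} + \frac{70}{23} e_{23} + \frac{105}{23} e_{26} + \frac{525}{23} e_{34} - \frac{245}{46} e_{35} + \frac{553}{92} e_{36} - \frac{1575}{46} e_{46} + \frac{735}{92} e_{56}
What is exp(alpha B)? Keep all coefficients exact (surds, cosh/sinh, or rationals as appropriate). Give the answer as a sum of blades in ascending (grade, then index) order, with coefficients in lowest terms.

B^2 term by term: the squares give (\frac{525}{23})^2*(e_{13})^2 + (\frac{1575}{46})^2*(e_{16})^2 + (\frac{70}{23})^2*(e_{23})^2 + (\frac{105}{23})^2*(e_{26})^2 + (\frac{525}{23})^2*(e_{34})^2 + (-\frac{245}{46})^2*(e_{35})^2 + (\frac{553}{92})^2*(e_{36})^2 + (-\frac{1575}{46})^2*(e_{46})^2 + (\frac{735}{92})^2*(e_{56})^2 = \frac{275625}{529}*(-1) + \frac{2480625}{2116}*(+1) + \frac{4900}{529}*(-1) + \frac{11025}{529}*(+1) + \frac{275625}{529}*(+1) + \frac{60025}{2116}*(+1) + \frac{305809}{8464}*(+1) + \frac{2480625}{2116}*(-1) + \frac{540225}{8464}*(-1) = \frac{49}{4} (each basis 2-blade squares to minus the product of its generators' squares); cross terms between blades sharing an index anticommute and cancel; the commuting (index-disjoint) pairs give grade-4 terms 2*c*c'*(blade product), which cancel blade by blade — e_{1236}: -\frac{110250}{529} + \frac{110250}{529} = 0; e_{1346}: -\frac{826875}{529} + \frac{826875}{529} = 0; e_{1356}: \frac{385875}{1058} - \frac{385875}{1058} = 0; e_{2346}: -\frac{110250}{529} + \frac{110250}{529} = 0; e_{2356}: \frac{25725}{529} - \frac{25725}{529} = 0; e_{3456}: \frac{385875}{1058} - \frac{385875}{1058} = 0 — confirming B is simple. So B^2 = \frac{49}{4}.
B^2 = \frac{49}{4} — a positive square means the series sums to a boost: l = \frac{7}{2}, alpha*l = -3, so exp(alpha B) = cosh(-3) + (sinh(-3)/(\frac{7}{2}))*B = \cosh{\left(3 \right)} + (- \frac{2 \sinh{\left(3 \right)}}{7})*B.
Answer: \cosh{\left(3 \right)} - \frac{150 \sinh{\left(3 \right)}}{23} e_{13} - \frac{225 \sinh{\left(3 \right)}}{23} e_{16} - \frac{20 \sinh{\left(3 \right)}}{23} e_{23} - \frac{30 \sinh{\left(3 \right)}}{23} e_{26} - \frac{150 \sinh{\left(3 \right)}}{23} e_{34} + \frac{35 \sinh{\left(3 \right)}}{23} e_{35} - \frac{79 \sinh{\left(3 \right)}}{46} e_{36} + \frac{225 \sinh{\left(3 \right)}}{23} e_{46} - \frac{105 \sinh{\left(3 \right)}}{46} e_{56}


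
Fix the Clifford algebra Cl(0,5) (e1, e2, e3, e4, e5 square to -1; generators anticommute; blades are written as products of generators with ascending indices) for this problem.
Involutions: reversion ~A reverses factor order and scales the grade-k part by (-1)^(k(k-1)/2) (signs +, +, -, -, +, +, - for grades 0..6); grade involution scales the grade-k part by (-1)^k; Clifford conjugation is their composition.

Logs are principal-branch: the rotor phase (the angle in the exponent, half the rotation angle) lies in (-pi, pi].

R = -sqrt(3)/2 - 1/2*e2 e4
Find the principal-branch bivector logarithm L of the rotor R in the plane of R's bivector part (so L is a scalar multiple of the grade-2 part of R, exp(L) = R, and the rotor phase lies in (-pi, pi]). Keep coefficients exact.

The scalar part of R is -sqrt(3)/2, so the principal-branch rotor phase is pinned; divide the bivector part by its sine to get the unit plane — L is the phase times that plane.
Concretely: cos(phase) = -sqrt(3)/2 gives phase = ±5*pi/6, and since phase/sin(phase) is even the sign is immaterial: L = (phase/sin(phase)) * <R>_2 = (5*pi/3) * <R>_2.
Answer: -5*pi/6*e2 e4


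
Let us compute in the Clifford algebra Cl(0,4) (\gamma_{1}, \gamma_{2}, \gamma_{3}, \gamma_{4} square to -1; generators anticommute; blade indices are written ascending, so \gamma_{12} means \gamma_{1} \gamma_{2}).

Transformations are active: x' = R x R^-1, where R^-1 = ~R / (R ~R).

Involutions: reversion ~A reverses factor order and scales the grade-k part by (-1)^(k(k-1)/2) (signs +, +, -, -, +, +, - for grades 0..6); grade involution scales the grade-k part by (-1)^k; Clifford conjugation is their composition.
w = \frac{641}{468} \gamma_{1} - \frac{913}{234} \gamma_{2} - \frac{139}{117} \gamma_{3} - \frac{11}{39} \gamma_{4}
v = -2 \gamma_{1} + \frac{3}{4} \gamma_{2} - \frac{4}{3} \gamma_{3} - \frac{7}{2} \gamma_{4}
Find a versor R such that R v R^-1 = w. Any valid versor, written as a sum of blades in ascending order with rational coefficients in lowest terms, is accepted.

Sketch: the shared square -\frac{2677}{144} makes R = v + w = -\frac{295}{468} \gamma_{1} - \frac{1475}{468} \gamma_{2} - \frac{295}{117} \gamma_{3} - \frac{295}{78} \gamma_{4} the natural versor; its sandwich fixes that direction, negates (v - w)/2, and sends v to w.
Answer: -\frac{295}{468} \gamma_{1} - \frac{1475}{468} \gamma_{2} - \frac{295}{117} \gamma_{3} - \frac{295}{78} \gamma_{4}
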